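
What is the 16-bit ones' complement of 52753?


52753 ^ 65535 = 12782

12782


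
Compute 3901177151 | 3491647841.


0b11101000100001110011110100111111 | 0b11010000000111100101000101100001 = 0b11111000100111110111110101111111 = 4171201919

4171201919


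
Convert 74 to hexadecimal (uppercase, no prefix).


74 = 4A hex

4A


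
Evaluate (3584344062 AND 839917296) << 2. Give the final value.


Step 1: 3584344062 & 839917296 = 268443376
Step 2: 268443376 << 2 = 1073773504

1073773504


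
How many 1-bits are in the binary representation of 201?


0b11001001 has 4 set bits

4


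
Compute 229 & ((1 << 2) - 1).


229 & 3 = 1

1


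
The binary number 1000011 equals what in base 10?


1000011 in decimal = 67

67


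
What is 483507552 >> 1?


0b11100110100011011110101100000 >> 1 = 0b1110011010001101111010110000 = 241753776

241753776


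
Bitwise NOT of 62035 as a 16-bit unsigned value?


~0b1111001001010011 = 0b110110101100 = 3500 (16-bit unsigned)

3500


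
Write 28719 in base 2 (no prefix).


28719 = 111000000101111 in binary

111000000101111


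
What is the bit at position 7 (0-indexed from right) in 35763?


0b1000101110110011, position 7 = 1

1


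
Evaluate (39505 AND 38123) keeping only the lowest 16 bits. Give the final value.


Step 1: 39505 & 38123 = 36929
Step 2: 36929 & 65535 = 36929

36929


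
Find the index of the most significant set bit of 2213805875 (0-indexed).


0b10000011111100111111111100110011. Highest set bit at position 31

31


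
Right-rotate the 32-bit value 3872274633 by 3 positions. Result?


Rotate 0b11100110110011100011100011001001 right by 3 (32-bit) = 0b111100110110011100011100011001 = 1020905241

1020905241


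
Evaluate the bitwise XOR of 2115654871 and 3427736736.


0b1111110000110100101010011010111 ^ 0b11001100010011110001110010100000 = 0b10110010010101010100100001110111 = 2991933559

2991933559


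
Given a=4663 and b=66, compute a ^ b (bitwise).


4663 ^ 66 = 4725

4725


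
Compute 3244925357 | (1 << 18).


3244925357 | (1 << 18) = 3244925357 | 262144 = 3245187501

3245187501


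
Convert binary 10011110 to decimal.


10011110 in decimal = 158

158


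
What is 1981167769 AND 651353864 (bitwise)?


0b1110110000101100011100010011001 & 0b100110110100101101111100001000 = 0b100110000100100001100000001000 = 638720008

638720008


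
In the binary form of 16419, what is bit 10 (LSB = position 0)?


0b100000000100011, position 10 = 0

0


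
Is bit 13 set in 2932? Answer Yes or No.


0b101101110100, bit 13 = 0. No

No


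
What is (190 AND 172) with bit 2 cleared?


Step 1: 190 & 172 = 172
Step 2: 172 & ~(1 << 2) = 168

168


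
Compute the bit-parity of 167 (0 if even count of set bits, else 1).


0b10100111 has 5 ones => parity 1

1


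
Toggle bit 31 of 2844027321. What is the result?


2844027321 ^ (1 << 31) = 2844027321 ^ 2147483648 = 696543673

696543673


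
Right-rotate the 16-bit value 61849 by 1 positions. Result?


Rotate 0b1111000110011001 right by 1 (16-bit) = 0b1111100011001100 = 63692

63692


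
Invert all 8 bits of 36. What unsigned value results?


36 ^ 255 = 219

219


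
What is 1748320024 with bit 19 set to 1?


1748320024 | (1 << 19) = 1748320024 | 524288 = 1748844312

1748844312


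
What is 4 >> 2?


0b100 >> 2 = 0b1 = 1

1


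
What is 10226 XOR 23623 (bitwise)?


0b10011111110010 ^ 0b101110001000111 = 0b111101110110101 = 31669

31669


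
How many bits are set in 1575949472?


0b1011101111011110001010010100000 has 16 set bits

16


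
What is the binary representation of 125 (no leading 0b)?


125 = 1111101 in binary

1111101


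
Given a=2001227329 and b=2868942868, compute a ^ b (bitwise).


2001227329 ^ 2868942868 = 3695760981

3695760981


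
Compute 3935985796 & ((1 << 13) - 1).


3935985796 & 8191 = 132

132


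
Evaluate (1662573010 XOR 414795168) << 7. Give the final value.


Step 1: 1662573010 ^ 414795168 = 2074188914
Step 2: 2074188914 << 7 = 265496180992

265496180992


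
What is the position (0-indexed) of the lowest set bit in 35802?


0b1000101111011010. Lowest set bit at position 1

1


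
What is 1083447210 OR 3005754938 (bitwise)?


0b1000000100101000001011110101010 | 0b10110011001010000010111000111010 = 0b11110011101111000011111110111010 = 4089200570

4089200570


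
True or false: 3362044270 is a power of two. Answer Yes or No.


0b11001000011001001011100101101110. Multiple bits set => No

No


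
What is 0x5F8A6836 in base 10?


5F8A6836 hex = 1602906166 decimal

1602906166


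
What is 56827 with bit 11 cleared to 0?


56827 & ~(1 << 11) = 54779

54779


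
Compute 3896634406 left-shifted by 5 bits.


0b11101000010000011110110000100110 << 5 = 0b1110100001000001111011000010011000000 = 124692300992

124692300992


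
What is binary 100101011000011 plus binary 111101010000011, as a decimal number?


100101011000011 + 111101010000011 = 1100010101000110 = 50502

50502


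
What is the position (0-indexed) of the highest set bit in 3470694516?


0b11001110110111101001100001110100. Highest set bit at position 31

31


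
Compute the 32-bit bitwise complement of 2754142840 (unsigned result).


~0b10100100001010001110001001111000 = 0b1011011110101110001110110000111 = 1540824455 (32-bit unsigned)

1540824455


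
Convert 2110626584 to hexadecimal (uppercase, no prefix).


2110626584 = 7DCD9B18 hex

7DCD9B18


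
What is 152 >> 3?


0b10011000 >> 3 = 0b10011 = 19

19


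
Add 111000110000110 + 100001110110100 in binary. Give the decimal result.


111000110000110 + 100001110110100 = 1011010100111010 = 46394

46394


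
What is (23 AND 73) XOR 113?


Step 1: 23 & 73 = 1
Step 2: 1 ^ 113 = 112

112


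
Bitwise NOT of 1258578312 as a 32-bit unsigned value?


~0b1001011000001000110000110001000 = 0b10110100111110111001111001110111 = 3036388983 (32-bit unsigned)

3036388983


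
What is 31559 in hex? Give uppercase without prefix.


31559 = 7B47 hex

7B47


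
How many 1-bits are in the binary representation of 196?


0b11000100 has 3 set bits

3


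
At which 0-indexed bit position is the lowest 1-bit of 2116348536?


0b1111110001001001110101001111000. Lowest set bit at position 3

3


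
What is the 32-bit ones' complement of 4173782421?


4173782421 ^ 4294967295 = 121184874

121184874


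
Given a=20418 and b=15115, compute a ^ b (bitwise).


20418 ^ 15115 = 29897

29897


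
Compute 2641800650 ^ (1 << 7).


2641800650 ^ (1 << 7) = 2641800650 ^ 128 = 2641800522

2641800522


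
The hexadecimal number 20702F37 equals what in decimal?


20702F37 hex = 544223031 decimal

544223031


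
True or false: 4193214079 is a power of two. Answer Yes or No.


0b11111001111011110101111001111111. Multiple bits set => No

No


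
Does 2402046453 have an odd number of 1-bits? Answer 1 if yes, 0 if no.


0b10001111001011000101000111110101 has 17 ones => parity 1

1


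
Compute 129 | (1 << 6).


129 | (1 << 6) = 129 | 64 = 193

193


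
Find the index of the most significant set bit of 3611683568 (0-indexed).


0b11010111010001011110101011110000. Highest set bit at position 31

31


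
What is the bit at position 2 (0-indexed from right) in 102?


0b1100110, position 2 = 1

1


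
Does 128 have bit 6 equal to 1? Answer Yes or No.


0b10000000, bit 6 = 0. No

No


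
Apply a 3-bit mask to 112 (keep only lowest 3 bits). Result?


112 & 7 = 0

0


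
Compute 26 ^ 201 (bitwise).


0b11010 ^ 0b11001001 = 0b11010011 = 211

211


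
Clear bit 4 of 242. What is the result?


242 & ~(1 << 4) = 226

226


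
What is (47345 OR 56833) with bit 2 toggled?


Step 1: 47345 | 56833 = 65265
Step 2: 65265 ^ (1 << 2) = 65265 ^ 4 = 65269

65269


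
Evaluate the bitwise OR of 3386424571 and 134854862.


0b11001001110110001011110011111011 | 0b1000000010011011100011001110 = 0b11001001110110011011110011111111 = 3386490111

3386490111


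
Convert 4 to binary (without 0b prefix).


4 = 100 in binary

100


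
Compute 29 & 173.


0b11101 & 0b10101101 = 0b1101 = 13

13


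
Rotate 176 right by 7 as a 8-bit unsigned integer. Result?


Rotate 0b10110000 right by 7 (8-bit) = 0b1100001 = 97

97


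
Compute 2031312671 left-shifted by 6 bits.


0b1111001000100110101111100011111 << 6 = 0b1111001000100110101111100011111000000 = 130004010944

130004010944


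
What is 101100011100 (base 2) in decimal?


101100011100 in decimal = 2844

2844


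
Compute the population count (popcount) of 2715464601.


0b10100001110110101011001110011001 has 17 set bits

17


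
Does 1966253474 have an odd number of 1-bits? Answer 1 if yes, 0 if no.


0b1110101001100101010010110100010 has 15 ones => parity 1

1


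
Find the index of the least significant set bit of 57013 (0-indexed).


0b1101111010110101. Lowest set bit at position 0

0


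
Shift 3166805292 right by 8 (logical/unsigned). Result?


0b10111100110000011001110100101100 >> 8 = 0b101111001100000110011101 = 12370333

12370333


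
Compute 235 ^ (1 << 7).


235 ^ (1 << 7) = 235 ^ 128 = 107

107


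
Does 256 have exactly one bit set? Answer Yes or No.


0b100000000. Only one bit set => Yes

Yes


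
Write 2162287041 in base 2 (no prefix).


2162287041 = 10000000111000011110000111000001 in binary

10000000111000011110000111000001


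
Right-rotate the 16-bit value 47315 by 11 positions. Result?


Rotate 0b1011100011010011 right by 11 (16-bit) = 0b1101001110111 = 6775

6775


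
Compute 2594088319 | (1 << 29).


2594088319 | (1 << 29) = 2594088319 | 536870912 = 3130959231

3130959231


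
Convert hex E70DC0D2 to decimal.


E70DC0D2 hex = 3876438226 decimal

3876438226


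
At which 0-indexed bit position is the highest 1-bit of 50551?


0b1100010101110111. Highest set bit at position 15

15


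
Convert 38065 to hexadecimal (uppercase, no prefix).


38065 = 94B1 hex

94B1


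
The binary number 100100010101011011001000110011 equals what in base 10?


100100010101011011001000110011 in decimal = 609595955

609595955


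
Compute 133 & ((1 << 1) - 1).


133 & 1 = 1

1


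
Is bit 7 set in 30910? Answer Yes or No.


0b111100010111110, bit 7 = 1. Yes

Yes


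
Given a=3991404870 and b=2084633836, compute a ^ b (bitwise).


3991404870 ^ 2084633836 = 2443771306

2443771306


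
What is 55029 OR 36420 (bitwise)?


0b1101011011110101 | 0b1000111001000100 = 0b1101111011110101 = 57077

57077


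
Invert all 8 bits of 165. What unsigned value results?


165 ^ 255 = 90

90


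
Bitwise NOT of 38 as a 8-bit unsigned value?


~0b100110 = 0b11011001 = 217 (8-bit unsigned)

217


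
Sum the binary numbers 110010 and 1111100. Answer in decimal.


110010 + 1111100 = 10101110 = 174

174


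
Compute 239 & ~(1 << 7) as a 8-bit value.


239 & ~(1 << 7) = 111

111


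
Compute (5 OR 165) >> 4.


Step 1: 5 | 165 = 165
Step 2: 165 >> 4 = 10

10


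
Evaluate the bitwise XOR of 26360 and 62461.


0b110011011111000 ^ 0b1111001111111101 = 0b1001010100000101 = 38149

38149


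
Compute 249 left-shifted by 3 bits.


0b11111001 << 3 = 0b11111001000 = 1992

1992


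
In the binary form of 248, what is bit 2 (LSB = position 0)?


0b11111000, position 2 = 0

0


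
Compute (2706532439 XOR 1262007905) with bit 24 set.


Step 1: 2706532439 ^ 1262007905 = 3932872246
Step 2: 3932872246 | (1 << 24) = 3932872246 | 16777216 = 3949649462

3949649462


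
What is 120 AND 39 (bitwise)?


0b1111000 & 0b100111 = 0b100000 = 32

32


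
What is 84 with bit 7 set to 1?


84 | (1 << 7) = 84 | 128 = 212

212


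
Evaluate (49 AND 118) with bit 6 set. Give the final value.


Step 1: 49 & 118 = 48
Step 2: 48 | (1 << 6) = 48 | 64 = 112

112


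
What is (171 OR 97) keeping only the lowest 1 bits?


Step 1: 171 | 97 = 235
Step 2: 235 & 1 = 1

1


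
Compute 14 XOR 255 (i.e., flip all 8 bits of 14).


14 ^ 255 = 241

241


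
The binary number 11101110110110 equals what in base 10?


11101110110110 in decimal = 15286

15286


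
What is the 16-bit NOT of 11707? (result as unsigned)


~0b10110110111011 = 0b1101001001000100 = 53828 (16-bit unsigned)

53828


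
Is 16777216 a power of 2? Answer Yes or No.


0b1000000000000000000000000. Only one bit set => Yes

Yes


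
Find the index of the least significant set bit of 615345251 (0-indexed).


0b100100101011010110110001100011. Lowest set bit at position 0

0


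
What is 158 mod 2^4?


158 & 15 = 14

14


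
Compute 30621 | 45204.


0b111011110011101 | 0b1011000010010100 = 0b1111011110011101 = 63389

63389


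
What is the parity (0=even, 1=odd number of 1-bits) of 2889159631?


0b10101100001101010001001111001111 has 17 ones => parity 1

1


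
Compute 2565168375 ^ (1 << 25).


2565168375 ^ (1 << 25) = 2565168375 ^ 33554432 = 2598722807

2598722807


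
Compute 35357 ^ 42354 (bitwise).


0b1000101000011101 ^ 0b1010010101110010 = 0b10111101101111 = 12143

12143


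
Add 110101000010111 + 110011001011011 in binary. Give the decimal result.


110101000010111 + 110011001011011 = 1101000001110010 = 53362

53362


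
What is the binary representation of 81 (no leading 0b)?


81 = 1010001 in binary

1010001


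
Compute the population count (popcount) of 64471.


0b1111101111010111 has 13 set bits

13


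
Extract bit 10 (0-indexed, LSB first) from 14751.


0b11100110011111, position 10 = 0

0


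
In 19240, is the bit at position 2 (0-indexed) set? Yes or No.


0b100101100101000, bit 2 = 0. No

No


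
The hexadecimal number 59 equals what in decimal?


59 hex = 89 decimal

89


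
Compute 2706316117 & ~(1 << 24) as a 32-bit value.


2706316117 & ~(1 << 24) = 2689538901

2689538901


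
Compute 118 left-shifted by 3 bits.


0b1110110 << 3 = 0b1110110000 = 944

944


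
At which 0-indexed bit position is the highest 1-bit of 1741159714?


0b1100111110001111111110100100010. Highest set bit at position 30

30


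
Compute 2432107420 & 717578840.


0b10010000111101110000001110011100 & 0b101010110001010110001001011000 = 0b110001010000001000011000 = 12911128

12911128


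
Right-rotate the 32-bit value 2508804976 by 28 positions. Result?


Rotate 0b10010101100010010101001101110000 right by 28 (32-bit) = 0b1011000100101010011011100001001 = 1486173961

1486173961


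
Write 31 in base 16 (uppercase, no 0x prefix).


31 = 1F hex

1F


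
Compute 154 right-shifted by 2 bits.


0b10011010 >> 2 = 0b100110 = 38

38


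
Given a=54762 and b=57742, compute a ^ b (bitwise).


54762 ^ 57742 = 13412

13412


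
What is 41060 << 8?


0b1010000001100100 << 8 = 0b101000000110010000000000 = 10511360

10511360


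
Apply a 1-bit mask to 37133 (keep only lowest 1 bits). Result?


37133 & 1 = 1

1


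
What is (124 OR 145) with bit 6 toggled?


Step 1: 124 | 145 = 253
Step 2: 253 ^ (1 << 6) = 253 ^ 64 = 189

189


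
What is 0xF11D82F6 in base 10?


F11D82F6 hex = 4045243126 decimal

4045243126


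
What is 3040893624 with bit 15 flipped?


3040893624 ^ (1 << 15) = 3040893624 ^ 32768 = 3040926392

3040926392


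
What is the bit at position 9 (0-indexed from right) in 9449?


0b10010011101001, position 9 = 0

0


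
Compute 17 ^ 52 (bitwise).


0b10001 ^ 0b110100 = 0b100101 = 37

37


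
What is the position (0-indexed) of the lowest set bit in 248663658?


0b1110110100100100111001101010. Lowest set bit at position 1

1


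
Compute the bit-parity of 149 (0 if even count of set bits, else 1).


0b10010101 has 4 ones => parity 0

0


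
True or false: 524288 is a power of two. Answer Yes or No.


0b10000000000000000000. Only one bit set => Yes

Yes


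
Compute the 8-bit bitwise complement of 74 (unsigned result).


~0b1001010 = 0b10110101 = 181 (8-bit unsigned)

181


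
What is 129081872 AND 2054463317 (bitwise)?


0b111101100011010001000010000 & 0b1111010011101001001111101010101 = 0b10001100001000001000010000 = 36733456

36733456


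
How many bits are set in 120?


0b1111000 has 4 set bits

4


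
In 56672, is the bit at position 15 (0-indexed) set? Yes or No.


0b1101110101100000, bit 15 = 1. Yes

Yes


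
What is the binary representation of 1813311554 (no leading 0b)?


1813311554 = 1101100000101001111000001000010 in binary

1101100000101001111000001000010


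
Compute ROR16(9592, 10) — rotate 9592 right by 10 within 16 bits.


Rotate 0b10010101111000 right by 10 (16-bit) = 0b101111000001001 = 24073

24073


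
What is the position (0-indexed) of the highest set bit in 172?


0b10101100. Highest set bit at position 7

7


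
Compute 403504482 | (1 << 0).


403504482 | (1 << 0) = 403504482 | 1 = 403504483

403504483


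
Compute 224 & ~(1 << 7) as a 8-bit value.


224 & ~(1 << 7) = 96

96


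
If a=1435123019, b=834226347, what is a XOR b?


1435123019 ^ 834226347 = 1681094112

1681094112


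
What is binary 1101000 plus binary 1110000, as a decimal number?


1101000 + 1110000 = 11011000 = 216

216


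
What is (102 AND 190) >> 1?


Step 1: 102 & 190 = 38
Step 2: 38 >> 1 = 19

19


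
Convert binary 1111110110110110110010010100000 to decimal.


1111110110110110110010010100000 in decimal = 2128307360

2128307360


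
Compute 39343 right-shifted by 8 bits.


0b1001100110101111 >> 8 = 0b10011001 = 153

153


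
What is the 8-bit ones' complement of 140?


140 ^ 255 = 115

115


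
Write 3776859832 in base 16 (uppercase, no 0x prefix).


3776859832 = E11E4EB8 hex

E11E4EB8


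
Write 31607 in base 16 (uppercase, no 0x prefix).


31607 = 7B77 hex

7B77


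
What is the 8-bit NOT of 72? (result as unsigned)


~0b1001000 = 0b10110111 = 183 (8-bit unsigned)

183


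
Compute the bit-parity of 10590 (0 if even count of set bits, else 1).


0b10100101011110 has 8 ones => parity 0

0


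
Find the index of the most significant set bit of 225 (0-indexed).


0b11100001. Highest set bit at position 7

7


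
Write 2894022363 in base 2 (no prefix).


2894022363 = 10101100011111110100011011011011 in binary

10101100011111110100011011011011


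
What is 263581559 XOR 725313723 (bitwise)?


0b1111101101011110111101110111 ^ 0b101011001110110110100010111011 = 0b100100100011101000011111001100 = 613320652

613320652


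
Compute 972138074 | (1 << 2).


972138074 | (1 << 2) = 972138074 | 4 = 972138078

972138078


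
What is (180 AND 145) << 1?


Step 1: 180 & 145 = 144
Step 2: 144 << 1 = 288

288


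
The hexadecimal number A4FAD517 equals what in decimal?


A4FAD517 hex = 2767901975 decimal

2767901975


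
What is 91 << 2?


0b1011011 << 2 = 0b101101100 = 364

364


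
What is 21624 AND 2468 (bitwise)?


0b101010001111000 & 0b100110100100 = 0b100000 = 32

32


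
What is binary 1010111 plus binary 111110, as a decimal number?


1010111 + 111110 = 10010101 = 149

149


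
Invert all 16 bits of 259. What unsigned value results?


259 ^ 65535 = 65276

65276


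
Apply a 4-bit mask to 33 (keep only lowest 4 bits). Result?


33 & 15 = 1

1


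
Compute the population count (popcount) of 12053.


0b10111100010101 has 8 set bits

8


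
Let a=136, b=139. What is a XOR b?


136 ^ 139 = 3

3


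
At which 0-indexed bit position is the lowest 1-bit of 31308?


0b111101001001100. Lowest set bit at position 2

2


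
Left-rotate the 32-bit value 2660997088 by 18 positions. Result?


Rotate 0b10011110100110111001011111100000 left by 18 (32-bit) = 0b1011111100000100111101001101110 = 1602386542

1602386542


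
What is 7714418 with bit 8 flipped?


7714418 ^ (1 << 8) = 7714418 ^ 256 = 7714674

7714674


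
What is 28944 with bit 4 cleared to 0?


28944 & ~(1 << 4) = 28928

28928


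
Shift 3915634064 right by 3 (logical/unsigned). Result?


0b11101001011000111101010110010000 >> 3 = 0b11101001011000111101010110010 = 489454258

489454258


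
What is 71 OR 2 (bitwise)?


0b1000111 | 0b10 = 0b1000111 = 71

71


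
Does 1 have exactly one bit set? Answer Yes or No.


0b1. Only one bit set => Yes

Yes


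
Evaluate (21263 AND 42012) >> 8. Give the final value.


Step 1: 21263 & 42012 = 12
Step 2: 12 >> 8 = 0

0


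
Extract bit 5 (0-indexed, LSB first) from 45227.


0b1011000010101011, position 5 = 1

1


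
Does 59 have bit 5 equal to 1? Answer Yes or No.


0b111011, bit 5 = 1. Yes

Yes


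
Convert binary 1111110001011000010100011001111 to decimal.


1111110001011000010100011001111 in decimal = 2116823247

2116823247


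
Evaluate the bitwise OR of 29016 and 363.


0b111000101011000 | 0b101101011 = 0b111000101111011 = 29051

29051


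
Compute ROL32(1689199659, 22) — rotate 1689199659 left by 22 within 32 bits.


Rotate 0b1100100101011110010010000101011 left by 22 (32-bit) = 0b1010110110010010101111001001 = 182004681

182004681


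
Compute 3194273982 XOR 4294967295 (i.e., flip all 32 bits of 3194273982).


3194273982 ^ 4294967295 = 1100693313

1100693313


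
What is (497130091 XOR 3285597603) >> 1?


Step 1: 497130091 ^ 3285597603 = 3732383688
Step 2: 3732383688 >> 1 = 1866191844

1866191844


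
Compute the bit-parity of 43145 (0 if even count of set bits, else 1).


0b1010100010001001 has 6 ones => parity 0

0


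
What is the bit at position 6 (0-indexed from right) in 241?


0b11110001, position 6 = 1

1


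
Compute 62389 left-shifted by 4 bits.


0b1111001110110101 << 4 = 0b11110011101101010000 = 998224

998224


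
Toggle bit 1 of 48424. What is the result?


48424 ^ (1 << 1) = 48424 ^ 2 = 48426

48426


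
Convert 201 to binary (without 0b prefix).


201 = 11001001 in binary

11001001


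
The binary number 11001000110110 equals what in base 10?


11001000110110 in decimal = 12854

12854


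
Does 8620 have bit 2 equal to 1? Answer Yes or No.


0b10000110101100, bit 2 = 1. Yes

Yes


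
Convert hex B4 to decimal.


B4 hex = 180 decimal

180


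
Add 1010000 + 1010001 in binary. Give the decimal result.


1010000 + 1010001 = 10100001 = 161

161


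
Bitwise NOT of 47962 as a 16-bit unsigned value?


~0b1011101101011010 = 0b100010010100101 = 17573 (16-bit unsigned)

17573


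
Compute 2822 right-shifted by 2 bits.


0b101100000110 >> 2 = 0b1011000001 = 705

705


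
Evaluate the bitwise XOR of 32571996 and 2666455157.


0b1111100010000001001011100 ^ 0b10011110111011101110000001110101 = 0b10011111000111111110001000101001 = 2669666857

2669666857


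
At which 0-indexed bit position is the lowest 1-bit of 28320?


0b110111010100000. Lowest set bit at position 5

5


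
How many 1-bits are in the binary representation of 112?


0b1110000 has 3 set bits

3


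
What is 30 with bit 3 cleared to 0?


30 & ~(1 << 3) = 22

22


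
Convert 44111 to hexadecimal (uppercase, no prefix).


44111 = AC4F hex

AC4F


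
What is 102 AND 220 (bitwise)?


0b1100110 & 0b11011100 = 0b1000100 = 68

68


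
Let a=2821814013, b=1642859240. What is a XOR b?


2821814013 ^ 1642859240 = 3386735637

3386735637


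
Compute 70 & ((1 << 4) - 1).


70 & 15 = 6

6


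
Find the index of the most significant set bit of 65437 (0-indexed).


0b1111111110011101. Highest set bit at position 15

15


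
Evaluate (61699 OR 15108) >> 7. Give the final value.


Step 1: 61699 | 15108 = 64263
Step 2: 64263 >> 7 = 502

502


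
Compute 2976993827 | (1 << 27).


2976993827 | (1 << 27) = 2976993827 | 134217728 = 3111211555

3111211555


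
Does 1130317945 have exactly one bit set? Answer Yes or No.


0b1000011010111110100100001111001. Multiple bits set => No

No


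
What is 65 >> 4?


0b1000001 >> 4 = 0b100 = 4

4


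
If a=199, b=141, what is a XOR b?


199 ^ 141 = 74

74


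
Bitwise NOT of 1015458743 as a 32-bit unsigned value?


~0b111100100001101010101110110111 = 0b11000011011110010101010001001000 = 3279508552 (32-bit unsigned)

3279508552


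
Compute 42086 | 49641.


0b1010010001100110 | 0b1100000111101001 = 0b1110010111101111 = 58863

58863


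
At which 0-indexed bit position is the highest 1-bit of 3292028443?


0b11000100001110000101111000011011. Highest set bit at position 31

31


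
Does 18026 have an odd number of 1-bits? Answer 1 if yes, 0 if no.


0b100011001101010 has 7 ones => parity 1

1


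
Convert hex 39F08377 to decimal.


39F08377 hex = 972063607 decimal

972063607


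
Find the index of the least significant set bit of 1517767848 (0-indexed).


0b1011010011101110100110010101000. Lowest set bit at position 3

3


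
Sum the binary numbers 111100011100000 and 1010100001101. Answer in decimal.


111100011100000 + 1010100001101 = 1000110111101101 = 36333

36333


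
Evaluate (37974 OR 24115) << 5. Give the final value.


Step 1: 37974 | 24115 = 56951
Step 2: 56951 << 5 = 1822432

1822432


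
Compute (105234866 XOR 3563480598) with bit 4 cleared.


Step 1: 105234866 ^ 3563480598 = 3525552036
Step 2: 3525552036 & ~(1 << 4) = 3525552036

3525552036


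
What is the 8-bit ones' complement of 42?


42 ^ 255 = 213

213


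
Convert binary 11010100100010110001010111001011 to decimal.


11010100100010110001010111001011 in decimal = 3565884875

3565884875


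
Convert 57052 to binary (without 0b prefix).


57052 = 1101111011011100 in binary

1101111011011100


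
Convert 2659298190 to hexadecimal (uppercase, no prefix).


2659298190 = 9E81AB8E hex

9E81AB8E


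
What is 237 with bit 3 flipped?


237 ^ (1 << 3) = 237 ^ 8 = 229

229


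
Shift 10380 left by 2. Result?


0b10100010001100 << 2 = 0b1010001000110000 = 41520

41520


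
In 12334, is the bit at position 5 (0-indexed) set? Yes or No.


0b11000000101110, bit 5 = 1. Yes

Yes


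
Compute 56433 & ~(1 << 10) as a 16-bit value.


56433 & ~(1 << 10) = 55409

55409


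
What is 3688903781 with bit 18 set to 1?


3688903781 | (1 << 18) = 3688903781 | 262144 = 3689165925

3689165925


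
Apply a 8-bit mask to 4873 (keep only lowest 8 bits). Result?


4873 & 255 = 9

9


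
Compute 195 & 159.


0b11000011 & 0b10011111 = 0b10000011 = 131

131


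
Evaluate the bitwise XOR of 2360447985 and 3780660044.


0b10001100101100011001001111110001 ^ 0b11100001010110000100101101001100 = 0b1101101111010011101100010111101 = 1844041917

1844041917


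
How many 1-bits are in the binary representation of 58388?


0b1110010000010100 has 6 set bits

6


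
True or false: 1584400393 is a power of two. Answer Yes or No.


0b1011110011100000000100000001001. Multiple bits set => No

No


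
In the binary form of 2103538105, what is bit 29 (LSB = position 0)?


0b1111101011000010111000110111001, position 29 = 1

1


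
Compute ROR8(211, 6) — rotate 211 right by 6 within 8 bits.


Rotate 0b11010011 right by 6 (8-bit) = 0b1001111 = 79

79


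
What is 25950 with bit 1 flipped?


25950 ^ (1 << 1) = 25950 ^ 2 = 25948

25948


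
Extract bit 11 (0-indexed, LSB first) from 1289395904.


0b1001100110110101001111011000000, position 11 = 1

1


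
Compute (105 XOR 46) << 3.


Step 1: 105 ^ 46 = 71
Step 2: 71 << 3 = 568

568


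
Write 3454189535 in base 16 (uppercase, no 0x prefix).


3454189535 = CDE2BFDF hex

CDE2BFDF


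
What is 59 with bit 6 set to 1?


59 | (1 << 6) = 59 | 64 = 123

123


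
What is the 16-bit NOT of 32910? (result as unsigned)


~0b1000000010001110 = 0b111111101110001 = 32625 (16-bit unsigned)

32625


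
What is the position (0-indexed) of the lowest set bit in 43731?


0b1010101011010011. Lowest set bit at position 0

0


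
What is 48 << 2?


0b110000 << 2 = 0b11000000 = 192

192


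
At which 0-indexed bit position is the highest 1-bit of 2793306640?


0b10100110011111100111101000010000. Highest set bit at position 31

31


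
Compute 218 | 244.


0b11011010 | 0b11110100 = 0b11111110 = 254

254


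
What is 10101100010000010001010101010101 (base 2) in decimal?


10101100010000010001010101010101 in decimal = 2889946453

2889946453


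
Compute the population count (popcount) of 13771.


0b11010111001011 has 9 set bits

9


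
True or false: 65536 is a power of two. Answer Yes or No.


0b10000000000000000. Only one bit set => Yes

Yes


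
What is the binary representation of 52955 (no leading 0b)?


52955 = 1100111011011011 in binary

1100111011011011


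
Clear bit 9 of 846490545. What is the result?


846490545 & ~(1 << 9) = 846490033

846490033


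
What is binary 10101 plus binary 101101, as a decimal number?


10101 + 101101 = 1000010 = 66

66


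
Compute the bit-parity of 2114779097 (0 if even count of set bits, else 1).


0b1111110000011001111011111011001 has 20 ones => parity 0

0


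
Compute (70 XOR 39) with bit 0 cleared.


Step 1: 70 ^ 39 = 97
Step 2: 97 & ~(1 << 0) = 96

96


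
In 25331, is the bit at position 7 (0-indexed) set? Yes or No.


0b110001011110011, bit 7 = 1. Yes

Yes


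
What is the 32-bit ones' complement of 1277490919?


1277490919 ^ 4294967295 = 3017476376

3017476376


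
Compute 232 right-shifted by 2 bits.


0b11101000 >> 2 = 0b111010 = 58

58


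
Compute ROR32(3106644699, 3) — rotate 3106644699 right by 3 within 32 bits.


Rotate 0b10111001001010111010001011011011 right by 3 (32-bit) = 0b1110111001001010111010001011011 = 1998943323

1998943323


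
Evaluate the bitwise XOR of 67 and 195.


0b1000011 ^ 0b11000011 = 0b10000000 = 128

128


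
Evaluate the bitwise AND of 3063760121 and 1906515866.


0b10110110100111010100010011111001 & 0b1110001101000110001111110011010 = 0b110000100000010000010010011000 = 813761688

813761688


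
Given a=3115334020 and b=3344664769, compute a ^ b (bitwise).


3115334020 ^ 3344664769 = 2129375557

2129375557


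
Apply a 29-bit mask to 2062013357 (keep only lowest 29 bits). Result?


2062013357 & 536870911 = 451400621

451400621


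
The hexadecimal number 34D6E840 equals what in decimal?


34D6E840 hex = 886499392 decimal

886499392


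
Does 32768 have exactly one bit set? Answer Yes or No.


0b1000000000000000. Only one bit set => Yes

Yes


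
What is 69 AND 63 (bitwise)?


0b1000101 & 0b111111 = 0b101 = 5

5


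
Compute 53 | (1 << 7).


53 | (1 << 7) = 53 | 128 = 181

181


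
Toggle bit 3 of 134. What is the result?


134 ^ (1 << 3) = 134 ^ 8 = 142

142


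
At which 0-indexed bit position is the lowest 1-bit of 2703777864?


0b10100001001010000110000001001000. Lowest set bit at position 3

3


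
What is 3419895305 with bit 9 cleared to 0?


3419895305 & ~(1 << 9) = 3419894793

3419894793


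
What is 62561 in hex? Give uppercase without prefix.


62561 = F461 hex

F461


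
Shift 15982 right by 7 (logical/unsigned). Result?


0b11111001101110 >> 7 = 0b1111100 = 124

124


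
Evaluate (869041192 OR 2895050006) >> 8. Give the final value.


Step 1: 869041192 | 2895050006 = 3218011454
Step 2: 3218011454 >> 8 = 12570357

12570357


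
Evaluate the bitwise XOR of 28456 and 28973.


0b110111100101000 ^ 0b111000100101101 = 0b1111000000101 = 7685

7685


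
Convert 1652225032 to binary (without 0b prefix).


1652225032 = 1100010011110101111010000001000 in binary

1100010011110101111010000001000


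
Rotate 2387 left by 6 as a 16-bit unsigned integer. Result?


Rotate 0b100101010011 left by 6 (16-bit) = 0b101010011000010 = 21698

21698


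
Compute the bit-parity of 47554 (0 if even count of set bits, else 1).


0b1011100111000010 has 8 ones => parity 0

0


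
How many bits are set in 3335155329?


0b11000110110010100110111010000001 has 15 set bits

15


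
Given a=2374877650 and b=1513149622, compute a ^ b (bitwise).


2374877650 ^ 1513149622 = 3619493220

3619493220


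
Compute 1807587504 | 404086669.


0b1101011101111011001100010110000 | 0b11000000101011101111110001101 = 0b1111011101111011101111110111101 = 2076041149

2076041149


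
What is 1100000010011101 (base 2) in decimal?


1100000010011101 in decimal = 49309

49309


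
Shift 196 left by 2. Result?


0b11000100 << 2 = 0b1100010000 = 784

784


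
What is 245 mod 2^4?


245 & 15 = 5

5


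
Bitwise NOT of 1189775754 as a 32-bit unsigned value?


~0b1000110111010101000100110001010 = 0b10111001000101010111011001110101 = 3105191541 (32-bit unsigned)

3105191541


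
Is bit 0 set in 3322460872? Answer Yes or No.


0b11000110000010001011101011001000, bit 0 = 0. No

No


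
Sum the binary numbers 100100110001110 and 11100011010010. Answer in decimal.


100100110001110 + 11100011010010 = 1000001001100000 = 33376

33376


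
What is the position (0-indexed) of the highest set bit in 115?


0b1110011. Highest set bit at position 6

6


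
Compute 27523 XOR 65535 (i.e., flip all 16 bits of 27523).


27523 ^ 65535 = 38012

38012


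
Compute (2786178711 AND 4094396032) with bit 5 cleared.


Step 1: 2786178711 & 4094396032 = 2751563392
Step 2: 2751563392 & ~(1 << 5) = 2751563392

2751563392


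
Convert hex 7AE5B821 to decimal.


7AE5B821 hex = 2061875233 decimal

2061875233


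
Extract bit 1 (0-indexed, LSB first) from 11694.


0b10110110101110, position 1 = 1

1


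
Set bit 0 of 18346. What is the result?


18346 | (1 << 0) = 18346 | 1 = 18347

18347


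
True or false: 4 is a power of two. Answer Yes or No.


0b100. Only one bit set => Yes

Yes


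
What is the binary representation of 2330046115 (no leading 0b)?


2330046115 = 10001010111000011010111010100011 in binary

10001010111000011010111010100011


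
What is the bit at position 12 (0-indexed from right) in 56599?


0b1101110100010111, position 12 = 1

1


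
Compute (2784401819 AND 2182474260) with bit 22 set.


Step 1: 2784401819 & 2182474260 = 2148829200
Step 2: 2148829200 | (1 << 22) = 2148829200 | 4194304 = 2153023504

2153023504


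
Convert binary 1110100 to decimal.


1110100 in decimal = 116

116


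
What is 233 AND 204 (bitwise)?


0b11101001 & 0b11001100 = 0b11001000 = 200

200


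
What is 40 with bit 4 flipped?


40 ^ (1 << 4) = 40 ^ 16 = 56

56


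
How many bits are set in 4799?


0b1001010111111 has 9 set bits

9


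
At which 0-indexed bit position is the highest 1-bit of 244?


0b11110100. Highest set bit at position 7

7


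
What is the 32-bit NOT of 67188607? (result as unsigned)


~0b100000000010011011101111111 = 0b11111011111111101100100010000000 = 4227778688 (32-bit unsigned)

4227778688


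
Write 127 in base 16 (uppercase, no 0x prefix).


127 = 7F hex

7F


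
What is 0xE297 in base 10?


E297 hex = 58007 decimal

58007


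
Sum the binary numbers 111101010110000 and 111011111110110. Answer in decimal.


111101010110000 + 111011111110110 = 1111001010100110 = 62118

62118


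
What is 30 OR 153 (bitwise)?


0b11110 | 0b10011001 = 0b10011111 = 159

159


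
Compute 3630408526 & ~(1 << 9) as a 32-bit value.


3630408526 & ~(1 << 9) = 3630408014

3630408014


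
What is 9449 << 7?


0b10010011101001 << 7 = 0b100100111010010000000 = 1209472

1209472


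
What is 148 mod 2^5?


148 & 31 = 20

20


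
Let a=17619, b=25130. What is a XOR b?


17619 ^ 25130 = 9977

9977


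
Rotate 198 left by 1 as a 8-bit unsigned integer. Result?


Rotate 0b11000110 left by 1 (8-bit) = 0b10001101 = 141

141


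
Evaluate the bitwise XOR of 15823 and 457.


0b11110111001111 ^ 0b111001001 = 0b11110000000110 = 15366

15366


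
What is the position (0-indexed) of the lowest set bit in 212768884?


0b1100101011101001100001110100. Lowest set bit at position 2

2


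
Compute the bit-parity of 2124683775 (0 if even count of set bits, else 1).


0b1111110101001000001100111111111 has 20 ones => parity 0

0


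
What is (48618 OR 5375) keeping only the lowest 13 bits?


Step 1: 48618 | 5375 = 48639
Step 2: 48639 & 8191 = 7679

7679


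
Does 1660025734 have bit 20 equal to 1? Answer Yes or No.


0b1100010111100011111101110000110, bit 20 = 1. Yes

Yes


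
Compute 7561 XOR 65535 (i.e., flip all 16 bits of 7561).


7561 ^ 65535 = 57974

57974


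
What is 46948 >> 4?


0b1011011101100100 >> 4 = 0b101101110110 = 2934

2934


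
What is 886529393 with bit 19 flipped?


886529393 ^ (1 << 19) = 886529393 ^ 524288 = 887053681

887053681


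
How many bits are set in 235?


0b11101011 has 6 set bits

6


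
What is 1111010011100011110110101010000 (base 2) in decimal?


1111010011100011110110101010000 in decimal = 2054286672

2054286672


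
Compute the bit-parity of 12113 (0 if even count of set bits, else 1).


0b10111101010001 has 8 ones => parity 0

0


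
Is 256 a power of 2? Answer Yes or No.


0b100000000. Only one bit set => Yes

Yes


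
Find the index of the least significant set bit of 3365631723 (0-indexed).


0b11001000100110110111011011101011. Lowest set bit at position 0

0


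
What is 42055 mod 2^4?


42055 & 15 = 7

7


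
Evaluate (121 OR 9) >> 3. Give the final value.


Step 1: 121 | 9 = 121
Step 2: 121 >> 3 = 15

15


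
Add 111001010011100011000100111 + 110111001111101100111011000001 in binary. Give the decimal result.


111001010011100011000100111 + 110111001111101100111011000001 = 111110011010001001010011101000 = 1047041256

1047041256


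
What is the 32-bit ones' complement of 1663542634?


1663542634 ^ 4294967295 = 2631424661

2631424661


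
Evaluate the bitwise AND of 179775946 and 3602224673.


0b1010101101110010100111001010 & 0b11010110101101011001011000100001 = 0b10101101010000000000000000 = 45416448

45416448


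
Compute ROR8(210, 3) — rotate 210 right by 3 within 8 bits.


Rotate 0b11010010 right by 3 (8-bit) = 0b1011010 = 90

90


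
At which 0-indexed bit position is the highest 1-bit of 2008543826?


0b1110111101101111111001001010010. Highest set bit at position 30

30


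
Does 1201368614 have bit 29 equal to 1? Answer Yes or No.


0b1000111100110110110111000100110, bit 29 = 0. No

No


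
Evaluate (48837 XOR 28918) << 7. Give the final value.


Step 1: 48837 ^ 28918 = 52787
Step 2: 52787 << 7 = 6756736

6756736


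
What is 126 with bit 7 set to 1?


126 | (1 << 7) = 126 | 128 = 254

254
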